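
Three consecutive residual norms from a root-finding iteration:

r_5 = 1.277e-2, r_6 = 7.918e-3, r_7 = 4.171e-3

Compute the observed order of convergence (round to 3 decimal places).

p ≈ ln(r_7/r_6) / ln(r_6/r_5)
  = ln(4.171e-3/7.918e-3) / ln(7.918e-3/1.277e-2)
  = ln(0.526774) / ln(0.620047)
  = -0.640984 / -0.477960 ≈ 1.341083

1.341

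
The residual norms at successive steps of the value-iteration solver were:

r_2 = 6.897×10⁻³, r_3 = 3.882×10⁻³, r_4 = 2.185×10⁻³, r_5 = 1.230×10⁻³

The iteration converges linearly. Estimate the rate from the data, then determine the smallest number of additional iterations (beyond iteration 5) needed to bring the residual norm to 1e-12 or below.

Rate ρ ≈ r_5/r_4 = 1.230×10⁻³/2.185×10⁻³ = 0.5629.
After j more steps, r_{5+j} ≈ 1.230×10⁻³·ρ^j; need ρ^j ≤ 1e-12/1.230×10⁻³ = 8.13008e-10.
j ≥ ln(8.13008e-10)/ln(0.5629) = -20.9303/-0.57465 = 36.423.
So 37 more iterations are needed.

37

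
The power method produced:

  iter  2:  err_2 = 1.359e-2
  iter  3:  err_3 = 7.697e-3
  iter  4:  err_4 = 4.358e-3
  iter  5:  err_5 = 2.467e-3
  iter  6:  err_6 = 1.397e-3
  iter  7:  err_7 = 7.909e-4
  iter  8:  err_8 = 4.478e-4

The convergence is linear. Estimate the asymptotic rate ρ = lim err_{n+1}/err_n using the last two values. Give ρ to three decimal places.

0.566

ρ ≈ err_8/err_7 = 4.478e-4/7.909e-4 = 0.56619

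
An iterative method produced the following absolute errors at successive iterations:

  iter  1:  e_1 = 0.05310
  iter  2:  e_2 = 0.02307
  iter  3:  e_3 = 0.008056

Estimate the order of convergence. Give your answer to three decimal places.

1.262

p ≈ ln(e_3/e_2) / ln(e_2/e_1)
  = ln(0.008056/0.02307) / ln(0.02307/0.05310)
  = ln(0.349198) / ln(0.434463)
  = -1.052116 / -0.833644 ≈ 1.262069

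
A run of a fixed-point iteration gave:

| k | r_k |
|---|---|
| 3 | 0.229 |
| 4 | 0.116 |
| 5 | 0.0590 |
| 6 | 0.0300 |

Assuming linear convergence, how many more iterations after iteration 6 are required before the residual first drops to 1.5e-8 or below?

22

Rate ρ ≈ r_6/r_5 = 0.0300/0.0590 = 0.5085.
After j more steps, r_{6+j} ≈ 0.0300·ρ^j; need ρ^j ≤ 1.5e-8/0.0300 = 5e-07.
j ≥ ln(5e-07)/ln(0.5085) = -14.5087/-0.67629 = 21.453.
So 22 more iterations are needed.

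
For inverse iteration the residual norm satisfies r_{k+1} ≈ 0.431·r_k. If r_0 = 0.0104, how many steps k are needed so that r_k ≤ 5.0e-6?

After k steps, r_k ≈ 0.0104·0.431^k.
Need 0.431^k ≤ 5.0e-6/0.0104 = 0.000480769.
k ≥ ln(0.000480769)/ln(0.431) = -7.6401/-0.84165 = 9.078.
Smallest integer k = 10.

10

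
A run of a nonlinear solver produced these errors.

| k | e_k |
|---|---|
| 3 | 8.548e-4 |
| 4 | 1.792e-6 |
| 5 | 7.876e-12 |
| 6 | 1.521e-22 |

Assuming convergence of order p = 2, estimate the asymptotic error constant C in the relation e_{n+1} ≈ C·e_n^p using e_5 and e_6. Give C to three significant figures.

C ≈ e_6 / e_5^2
  = 1.521e-22 / (7.876e-12)^2
  = 1.521e-22 / 6.20314e-23 ≈ 2.452

2.45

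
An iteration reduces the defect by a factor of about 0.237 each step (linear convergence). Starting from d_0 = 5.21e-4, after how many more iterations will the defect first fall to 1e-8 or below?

8

After k steps, d_k ≈ 5.21e-4·0.237^k.
Need 0.237^k ≤ 1e-8/5.21e-4 = 1.91939e-05.
k ≥ ln(1.91939e-05)/ln(0.237) = -10.8609/-1.43970 = 7.544.
Smallest integer k = 8.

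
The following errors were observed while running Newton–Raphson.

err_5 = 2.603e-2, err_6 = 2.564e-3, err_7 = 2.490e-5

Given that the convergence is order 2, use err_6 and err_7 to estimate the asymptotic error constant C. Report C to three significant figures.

3.79

C ≈ err_7 / err_6^2
  = 2.490e-5 / (2.564e-3)^2
  = 2.490e-5 / 6.5741e-06 ≈ 3.7876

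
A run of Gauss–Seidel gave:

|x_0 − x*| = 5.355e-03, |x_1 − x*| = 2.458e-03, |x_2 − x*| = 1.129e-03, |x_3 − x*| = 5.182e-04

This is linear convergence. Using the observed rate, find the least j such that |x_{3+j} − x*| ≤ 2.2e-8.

Rate ρ ≈ |x_3 − x*|/|x_2 − x*| = 5.182e-04/1.129e-03 = 0.4590.
After j more steps, |x_{3+j} − x*| ≈ 5.182e-04·ρ^j; need ρ^j ≤ 2.2e-8/5.182e-04 = 4.24547e-05.
j ≥ ln(4.24547e-05)/ln(0.4590) = -10.0671/-0.77871 = 12.928.
So 13 more iterations are needed.

13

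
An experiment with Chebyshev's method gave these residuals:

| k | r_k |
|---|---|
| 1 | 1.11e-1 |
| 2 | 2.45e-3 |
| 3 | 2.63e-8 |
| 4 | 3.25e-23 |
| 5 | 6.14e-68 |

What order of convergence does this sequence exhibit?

3

Consecutive ratios: r_5/r_4 = 6.14e-68/3.25e-23 = 1.88923e-45, r_4/r_3 = 3.25e-23/2.63e-8 = 1.23574e-15.
p ≈ ln(1.88923e-45)/ln(1.23574e-15) = -102.9802/-34.3271 ≈ 3.00.
So the convergence is cubic (order 3).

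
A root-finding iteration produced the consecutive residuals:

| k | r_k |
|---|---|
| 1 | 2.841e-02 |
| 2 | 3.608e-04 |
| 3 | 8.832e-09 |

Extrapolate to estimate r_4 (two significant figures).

First estimate the order: p ≈ ln(r_3/r_2) / ln(r_2/r_1) = ln(8.832e-09/3.608e-04)/ln(3.608e-04/2.841e-02) = ln(2.44789e-05)/ln(0.0126998) ≈ 2.4318.
Then r_4 ≈ r_3·(r_3/r_2)^p = 8.832e-09·(2.44789e-05)^2.4318 = 8.832e-09·6.11595e-12 ≈ 5.402e-20.

5.4e-20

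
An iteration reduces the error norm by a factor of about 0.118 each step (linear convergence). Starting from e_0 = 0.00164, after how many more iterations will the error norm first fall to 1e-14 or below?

After k steps, e_k ≈ 0.00164·0.118^k.
Need 0.118^k ≤ 1e-14/0.00164 = 6.09756e-12.
k ≥ ln(6.09756e-12)/ln(0.118) = -25.8231/-2.13707 = 12.083.
Smallest integer k = 13.

13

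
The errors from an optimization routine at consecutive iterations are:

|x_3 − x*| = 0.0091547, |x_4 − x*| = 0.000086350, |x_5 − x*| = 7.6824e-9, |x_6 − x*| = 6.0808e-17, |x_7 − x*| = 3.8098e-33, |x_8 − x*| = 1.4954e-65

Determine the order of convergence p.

Consecutive ratios: |x_8 − x*|/|x_7 − x*| = 1.4954e-65/3.8098e-33 = 3.92514e-33, |x_7 − x*|/|x_6 − x*| = 3.8098e-33/6.0808e-17 = 6.26529e-17.
p ≈ ln(3.92514e-33)/ln(6.26529e-17) = -74.6179/-37.3089 ≈ 2.00.
So the convergence is quadratic (order 2).

2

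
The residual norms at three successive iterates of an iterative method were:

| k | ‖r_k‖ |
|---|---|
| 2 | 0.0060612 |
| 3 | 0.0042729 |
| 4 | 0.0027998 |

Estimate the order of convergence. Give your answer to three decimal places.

1.209

p ≈ ln(‖r_4‖/‖r_3‖) / ln(‖r_3‖/‖r_2‖)
  = ln(0.0027998/0.0042729) / ln(0.0042729/0.0060612)
  = ln(0.655246) / ln(0.704959)
  = -0.422745 / -0.349616 ≈ 1.209169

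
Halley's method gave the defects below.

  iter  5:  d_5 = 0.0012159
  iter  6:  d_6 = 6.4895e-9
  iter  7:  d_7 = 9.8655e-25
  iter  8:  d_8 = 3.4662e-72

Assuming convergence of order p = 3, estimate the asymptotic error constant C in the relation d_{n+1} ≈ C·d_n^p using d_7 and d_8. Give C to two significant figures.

C ≈ d_8 / d_7^3
  = 3.4662e-72 / (9.8655e-25)^3
  = 3.4662e-72 / 9.6019e-73 ≈ 3.6099

3.6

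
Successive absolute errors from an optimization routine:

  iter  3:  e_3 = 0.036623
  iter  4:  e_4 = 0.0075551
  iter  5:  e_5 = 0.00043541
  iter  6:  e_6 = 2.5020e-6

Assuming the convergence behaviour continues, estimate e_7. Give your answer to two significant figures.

2.2e-10

First estimate the order: p ≈ ln(e_6/e_5) / ln(e_5/e_4) = ln(2.5020e-6/0.00043541)/ln(0.00043541/0.0075551) = ln(0.00574631)/ln(0.0576313) ≈ 1.8079.
Then e_7 ≈ e_6·(e_6/e_5)^p = 2.5020e-6·(0.00574631)^1.8079 = 2.5020e-6·8.8961e-05 ≈ 2.226e-10.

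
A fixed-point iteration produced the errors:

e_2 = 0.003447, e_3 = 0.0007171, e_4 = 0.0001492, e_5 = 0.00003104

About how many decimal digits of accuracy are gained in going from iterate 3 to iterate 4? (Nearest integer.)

1

Digits gained ≈ log₁₀(e_3/e_4) = log₁₀(0.0007171/0.0001492) = log₁₀(4.8063) ≈ 0.682.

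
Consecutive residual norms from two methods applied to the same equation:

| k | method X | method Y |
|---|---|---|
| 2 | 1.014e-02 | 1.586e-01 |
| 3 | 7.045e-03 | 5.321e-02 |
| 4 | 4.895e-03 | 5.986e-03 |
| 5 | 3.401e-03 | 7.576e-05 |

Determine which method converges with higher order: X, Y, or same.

Method X: p ≈ ln(3.401e-03/4.895e-03)/ln(4.895e-03/7.045e-03) ≈ 1.00.
Method Y: p ≈ ln(7.576e-05/5.986e-03)/ln(5.986e-03/5.321e-02) ≈ 2.00.
Method Y has the higher order (≈2.0 vs ≈1.0).

Y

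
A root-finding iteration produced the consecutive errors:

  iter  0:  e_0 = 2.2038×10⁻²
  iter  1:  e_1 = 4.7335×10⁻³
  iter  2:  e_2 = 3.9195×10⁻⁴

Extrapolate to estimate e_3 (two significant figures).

6.9e-6

First estimate the order: p ≈ ln(e_2/e_1) / ln(e_1/e_0) = ln(3.9195×10⁻⁴/4.7335×10⁻³)/ln(4.7335×10⁻³/2.2038×10⁻²) = ln(0.0828034)/ln(0.214788) ≈ 1.6197.
Then e_3 ≈ e_2·(e_2/e_1)^p = 3.9195×10⁻⁴·(0.0828034)^1.6197 = 3.9195×10⁻⁴·0.0176833 ≈ 6.931e-06.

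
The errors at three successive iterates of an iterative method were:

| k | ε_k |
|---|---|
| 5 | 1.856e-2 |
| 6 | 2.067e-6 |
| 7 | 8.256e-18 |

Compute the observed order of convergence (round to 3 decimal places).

2.883

p ≈ ln(ε_7/ε_6) / ln(ε_6/ε_5)
  = ln(8.256e-18/2.067e-6) / ln(2.067e-6/1.856e-2)
  = ln(3.99419e-12) / ln(0.000111369)
  = -26.246180 / -9.102662 ≈ 2.883352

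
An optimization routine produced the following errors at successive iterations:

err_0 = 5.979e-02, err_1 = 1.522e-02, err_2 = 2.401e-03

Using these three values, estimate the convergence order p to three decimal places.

1.350

p ≈ ln(err_2/err_1) / ln(err_1/err_0)
  = ln(2.401e-03/1.522e-02) / ln(1.522e-02/5.979e-02)
  = ln(0.157753) / ln(0.254558)
  = -1.846725 / -1.368227 ≈ 1.349721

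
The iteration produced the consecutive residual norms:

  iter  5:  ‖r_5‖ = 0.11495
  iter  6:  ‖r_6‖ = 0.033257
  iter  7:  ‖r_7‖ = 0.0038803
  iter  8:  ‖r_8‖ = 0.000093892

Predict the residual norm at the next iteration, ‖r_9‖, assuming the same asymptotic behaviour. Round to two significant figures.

First estimate the order: p ≈ ln(‖r_8‖/‖r_7‖) / ln(‖r_7‖/‖r_6‖) = ln(0.000093892/0.0038803)/ln(0.0038803/0.033257) = ln(0.0241971)/ln(0.116676) ≈ 1.7323.
Then ‖r_9‖ ≈ ‖r_8‖·(‖r_8‖/‖r_7‖)^p = 0.000093892·(0.0241971)^1.7323 = 0.000093892·0.0015856 ≈ 1.489e-07.

1.5e-7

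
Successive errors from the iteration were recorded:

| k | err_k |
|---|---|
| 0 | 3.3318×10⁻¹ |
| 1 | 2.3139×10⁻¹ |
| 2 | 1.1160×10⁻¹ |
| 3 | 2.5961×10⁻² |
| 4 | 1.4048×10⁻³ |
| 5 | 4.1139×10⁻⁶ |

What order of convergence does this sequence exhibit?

Consecutive ratios: err_5/err_4 = 4.1139×10⁻⁶/1.4048×10⁻³ = 0.00292846, err_4/err_3 = 1.4048×10⁻³/2.5961×10⁻² = 0.0541119.
p ≈ ln(0.00292846)/ln(0.0541119) = -5.8333/-2.9167 ≈ 2.00.
So the convergence is quadratic (order 2).

2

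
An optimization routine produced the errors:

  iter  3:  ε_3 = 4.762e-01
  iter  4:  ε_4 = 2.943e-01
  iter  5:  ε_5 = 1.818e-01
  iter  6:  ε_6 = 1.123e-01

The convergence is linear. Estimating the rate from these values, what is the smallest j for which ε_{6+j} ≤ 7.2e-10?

40

Rate ρ ≈ ε_6/ε_5 = 1.123e-01/1.818e-01 = 0.6177.
After j more steps, ε_{6+j} ≈ 1.123e-01·ρ^j; need ρ^j ≤ 7.2e-10/1.123e-01 = 6.4114e-09.
j ≥ ln(6.4114e-09)/ln(0.6177) = -18.8652/-0.48175 = 39.160.
So 40 more iterations are needed.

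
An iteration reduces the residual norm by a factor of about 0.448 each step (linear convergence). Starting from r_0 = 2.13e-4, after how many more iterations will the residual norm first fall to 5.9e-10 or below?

16

After k steps, r_k ≈ 2.13e-4·0.448^k.
Need 0.448^k ≤ 5.9e-10/2.13e-4 = 2.76995e-06.
k ≥ ln(2.76995e-06)/ln(0.448) = -12.7967/-0.80296 = 15.937.
Smallest integer k = 16.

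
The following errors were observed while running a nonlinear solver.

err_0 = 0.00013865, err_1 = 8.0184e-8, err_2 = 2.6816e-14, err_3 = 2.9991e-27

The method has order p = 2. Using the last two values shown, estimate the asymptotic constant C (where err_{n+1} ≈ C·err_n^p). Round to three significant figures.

4.17

C ≈ err_3 / err_2^2
  = 2.9991e-27 / (2.6816e-14)^2
  = 2.9991e-27 / 7.19098e-28 ≈ 4.1706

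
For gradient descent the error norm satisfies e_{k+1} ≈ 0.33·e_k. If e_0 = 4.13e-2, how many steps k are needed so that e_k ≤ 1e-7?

After k steps, e_k ≈ 4.13e-2·0.33^k.
Need 0.33^k ≤ 1e-7/4.13e-2 = 2.42131e-06.
k ≥ ln(2.42131e-06)/ln(0.33) = -12.9312/-1.10866 = 11.664.
Smallest integer k = 12.

12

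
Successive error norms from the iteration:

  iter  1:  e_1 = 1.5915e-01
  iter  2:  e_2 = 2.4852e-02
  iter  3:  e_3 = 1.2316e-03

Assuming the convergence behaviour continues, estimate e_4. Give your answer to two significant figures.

9.5e-6

First estimate the order: p ≈ ln(e_3/e_2) / ln(e_2/e_1) = ln(1.2316e-03/2.4852e-02)/ln(2.4852e-02/1.5915e-01) = ln(0.0495574)/ln(0.156155) ≈ 1.6181.
Then e_4 ≈ e_3·(e_3/e_2)^p = 1.2316e-03·(0.0495574)^1.6181 = 1.2316e-03·0.00773669 ≈ 9.529e-06.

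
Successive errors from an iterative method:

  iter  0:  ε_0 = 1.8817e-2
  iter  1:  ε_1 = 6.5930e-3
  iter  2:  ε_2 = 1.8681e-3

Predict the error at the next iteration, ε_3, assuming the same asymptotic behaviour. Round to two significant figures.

4.1e-4

First estimate the order: p ≈ ln(ε_2/ε_1) / ln(ε_1/ε_0) = ln(1.8681e-3/6.5930e-3)/ln(6.5930e-3/1.8817e-2) = ln(0.283346)/ln(0.350375) ≈ 1.2025.
Then ε_3 ≈ ε_2·(ε_2/ε_1)^p = 1.8681e-3·(0.283346)^1.2025 = 1.8681e-3·0.219488 ≈ 0.00041.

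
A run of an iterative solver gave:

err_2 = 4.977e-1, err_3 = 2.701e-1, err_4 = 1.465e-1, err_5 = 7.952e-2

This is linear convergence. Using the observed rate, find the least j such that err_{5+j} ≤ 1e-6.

Rate ρ ≈ err_5/err_4 = 7.952e-2/1.465e-1 = 0.5428.
After j more steps, err_{5+j} ≈ 7.952e-2·ρ^j; need ρ^j ≤ 1e-6/7.952e-2 = 1.25755e-05.
j ≥ ln(1.25755e-05)/ln(0.5428) = -11.2838/-0.61101 = 18.467.
So 19 more iterations are needed.

19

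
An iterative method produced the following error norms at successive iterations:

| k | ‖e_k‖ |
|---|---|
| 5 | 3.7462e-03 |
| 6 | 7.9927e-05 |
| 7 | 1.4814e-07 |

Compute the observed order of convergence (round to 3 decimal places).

1.635

p ≈ ln(‖e_7‖/‖e_6‖) / ln(‖e_6‖/‖e_5‖)
  = ln(1.4814e-07/7.9927e-05) / ln(7.9927e-05/3.7462e-03)
  = ln(0.00185344) / ln(0.0213355)
  = -6.290712 / -3.847383 ≈ 1.635063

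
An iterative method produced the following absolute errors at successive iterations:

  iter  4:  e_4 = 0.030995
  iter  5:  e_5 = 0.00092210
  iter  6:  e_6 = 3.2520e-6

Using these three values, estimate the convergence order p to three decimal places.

p ≈ ln(e_6/e_5) / ln(e_5/e_4)
  = ln(3.2520e-6/0.00092210) / ln(0.00092210/0.030995)
  = ln(0.00352673) / ln(0.02975)
  = -5.647384 / -3.514926 ≈ 1.606686

1.607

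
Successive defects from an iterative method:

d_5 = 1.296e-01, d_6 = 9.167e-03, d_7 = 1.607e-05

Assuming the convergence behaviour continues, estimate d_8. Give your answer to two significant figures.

4.0e-12

First estimate the order: p ≈ ln(d_7/d_6) / ln(d_6/d_5) = ln(1.607e-05/9.167e-03)/ln(9.167e-03/1.296e-01) = ln(0.00175303)/ln(0.070733) ≈ 2.3959.
Then d_8 ≈ d_7·(d_7/d_6)^p = 1.607e-05·(0.00175303)^2.3959 = 1.607e-05·2.49112e-07 ≈ 4.003e-12.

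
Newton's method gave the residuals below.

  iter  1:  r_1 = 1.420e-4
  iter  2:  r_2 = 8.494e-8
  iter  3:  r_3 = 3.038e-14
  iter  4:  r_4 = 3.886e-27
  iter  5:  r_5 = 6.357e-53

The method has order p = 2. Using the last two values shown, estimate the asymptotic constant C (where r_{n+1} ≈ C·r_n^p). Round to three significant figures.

4.21

C ≈ r_5 / r_4^2
  = 6.357e-53 / (3.886e-27)^2
  = 6.357e-53 / 1.5101e-53 ≈ 4.2097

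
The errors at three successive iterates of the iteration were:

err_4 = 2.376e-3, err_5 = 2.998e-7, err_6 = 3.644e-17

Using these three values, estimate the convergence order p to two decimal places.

2.54

p ≈ ln(err_6/err_5) / ln(err_5/err_4)
  = ln(3.644e-17/2.998e-7) / ln(2.998e-7/2.376e-3)
  = ln(1.21548e-10) / ln(0.000126178)
  = -22.83071 / -8.97782 ≈ 2.54301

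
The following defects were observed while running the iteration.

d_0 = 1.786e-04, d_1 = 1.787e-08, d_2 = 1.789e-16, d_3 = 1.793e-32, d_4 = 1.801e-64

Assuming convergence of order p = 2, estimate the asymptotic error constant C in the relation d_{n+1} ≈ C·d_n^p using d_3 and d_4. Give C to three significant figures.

0.560

C ≈ d_4 / d_3^2
  = 1.801e-64 / (1.793e-32)^2
  = 1.801e-64 / 3.21485e-64 ≈ 0.56021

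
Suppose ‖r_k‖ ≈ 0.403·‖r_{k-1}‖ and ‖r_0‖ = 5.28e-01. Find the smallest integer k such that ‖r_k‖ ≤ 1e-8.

20

After k steps, ‖r_k‖ ≈ 5.28e-01·0.403^k.
Need 0.403^k ≤ 1e-8/5.28e-01 = 1.89394e-08.
k ≥ ln(1.89394e-08)/ln(0.403) = -17.7820/-0.90882 = 19.566.
Smallest integer k = 20.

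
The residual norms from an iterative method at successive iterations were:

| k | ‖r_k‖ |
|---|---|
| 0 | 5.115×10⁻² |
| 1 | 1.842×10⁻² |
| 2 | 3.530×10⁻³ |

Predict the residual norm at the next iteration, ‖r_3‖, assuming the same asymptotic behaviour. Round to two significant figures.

First estimate the order: p ≈ ln(‖r_2‖/‖r_1‖) / ln(‖r_1‖/‖r_0‖) = ln(3.530×10⁻³/1.842×10⁻²)/ln(1.842×10⁻²/5.115×10⁻²) = ln(0.19164)/ln(0.360117) ≈ 1.6176.
Then ‖r_3‖ ≈ ‖r_2‖·(‖r_2‖/‖r_1‖)^p = 3.530×10⁻³·(0.19164)^1.6176 = 3.530×10⁻³·0.0690796 ≈ 0.0002439.

2.4e-4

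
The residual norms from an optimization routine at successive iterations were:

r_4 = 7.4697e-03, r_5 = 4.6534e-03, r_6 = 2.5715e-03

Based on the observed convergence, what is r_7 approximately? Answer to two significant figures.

First estimate the order: p ≈ ln(r_6/r_5) / ln(r_5/r_4) = ln(2.5715e-03/4.6534e-03)/ln(4.6534e-03/7.4697e-03) = ln(0.552607)/ln(0.62297) ≈ 1.2532.
Then r_7 ≈ r_6·(r_6/r_5)^p = 2.5715e-03·(0.552607)^1.2532 = 2.5715e-03·0.47555 ≈ 0.001223.

1.2e-3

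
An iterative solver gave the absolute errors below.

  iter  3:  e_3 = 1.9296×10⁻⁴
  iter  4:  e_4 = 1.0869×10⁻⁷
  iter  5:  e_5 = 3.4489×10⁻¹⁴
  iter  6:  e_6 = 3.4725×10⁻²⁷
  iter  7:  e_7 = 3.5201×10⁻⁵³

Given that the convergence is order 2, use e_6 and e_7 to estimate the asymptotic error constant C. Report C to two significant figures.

2.9

C ≈ e_7 / e_6^2
  = 3.5201×10⁻⁵³ / (3.4725×10⁻²⁷)^2
  = 3.5201×10⁻⁵³ / 1.20583e-53 ≈ 2.9192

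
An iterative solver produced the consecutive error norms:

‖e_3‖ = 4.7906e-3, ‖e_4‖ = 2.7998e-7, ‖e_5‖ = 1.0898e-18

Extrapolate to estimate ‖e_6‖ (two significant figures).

1.9e-49

First estimate the order: p ≈ ln(‖e_5‖/‖e_4‖) / ln(‖e_4‖/‖e_3‖) = ln(1.0898e-18/2.7998e-7)/ln(2.7998e-7/4.7906e-3) = ln(3.89242e-12)/ln(5.84436e-05) ≈ 2.6953.
Then ‖e_6‖ ≈ ‖e_5‖·(‖e_5‖/‖e_4‖)^p = 1.0898e-18·(3.89242e-12)^2.6953 = 1.0898e-18·1.76693e-31 ≈ 1.926e-49.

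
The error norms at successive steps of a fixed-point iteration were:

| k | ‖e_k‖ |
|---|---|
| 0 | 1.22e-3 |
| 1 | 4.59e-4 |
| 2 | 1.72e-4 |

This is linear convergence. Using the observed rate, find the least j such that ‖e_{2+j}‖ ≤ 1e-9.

13

Rate ρ ≈ ‖e_2‖/‖e_1‖ = 1.72e-4/4.59e-4 = 0.3747.
After j more steps, ‖e_{2+j}‖ ≈ 1.72e-4·ρ^j; need ρ^j ≤ 1e-9/1.72e-4 = 5.81395e-06.
j ≥ ln(5.81395e-06)/ln(0.3747) = -12.0553/-0.98163 = 12.281.
So 13 more iterations are needed.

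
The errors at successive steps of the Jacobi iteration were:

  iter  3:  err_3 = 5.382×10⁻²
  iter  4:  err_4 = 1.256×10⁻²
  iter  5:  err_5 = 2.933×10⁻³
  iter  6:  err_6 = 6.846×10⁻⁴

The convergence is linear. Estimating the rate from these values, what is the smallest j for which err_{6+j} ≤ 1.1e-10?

11

Rate ρ ≈ err_6/err_5 = 6.846×10⁻⁴/2.933×10⁻³ = 0.2334.
After j more steps, err_{6+j} ≈ 6.846×10⁻⁴·ρ^j; need ρ^j ≤ 1.1e-10/6.846×10⁻⁴ = 1.60678e-07.
j ≥ ln(1.60678e-07)/ln(0.2334) = -15.6439/-1.45500 = 10.752.
So 11 more iterations are needed.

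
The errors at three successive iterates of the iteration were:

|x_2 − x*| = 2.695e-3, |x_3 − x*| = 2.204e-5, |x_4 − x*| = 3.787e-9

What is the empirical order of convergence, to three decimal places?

p ≈ ln(|x_4 − x*|/|x_3 − x*|) / ln(|x_3 − x*|/|x_2 − x*|)
  = ln(3.787e-9/2.204e-5) / ln(2.204e-5/2.695e-3)
  = ln(0.000171824) / ln(0.00817811)
  = -8.669040 / -4.806294 ≈ 1.803685

1.804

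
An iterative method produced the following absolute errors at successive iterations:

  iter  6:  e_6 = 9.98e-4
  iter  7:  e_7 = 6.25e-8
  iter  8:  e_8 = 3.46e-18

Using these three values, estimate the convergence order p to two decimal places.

p ≈ ln(e_8/e_7) / ln(e_7/e_6)
  = ln(3.46e-18/6.25e-8) / ln(6.25e-8/9.98e-4)
  = ln(5.536e-11) / ln(6.26253e-05)
  = -23.61716 / -9.67834 ≈ 2.44021

2.44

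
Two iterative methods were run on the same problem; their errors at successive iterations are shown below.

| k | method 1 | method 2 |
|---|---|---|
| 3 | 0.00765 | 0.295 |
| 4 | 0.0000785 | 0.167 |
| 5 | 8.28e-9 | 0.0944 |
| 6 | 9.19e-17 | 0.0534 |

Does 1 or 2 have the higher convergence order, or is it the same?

1

Method 1: p ≈ ln(9.19e-17/8.28e-9)/ln(8.28e-9/0.0000785) ≈ 2.00.
Method 2: p ≈ ln(0.0534/0.0944)/ln(0.0944/0.167) ≈ 1.00.
Method 1 has the higher order (≈2.0 vs ≈1.0).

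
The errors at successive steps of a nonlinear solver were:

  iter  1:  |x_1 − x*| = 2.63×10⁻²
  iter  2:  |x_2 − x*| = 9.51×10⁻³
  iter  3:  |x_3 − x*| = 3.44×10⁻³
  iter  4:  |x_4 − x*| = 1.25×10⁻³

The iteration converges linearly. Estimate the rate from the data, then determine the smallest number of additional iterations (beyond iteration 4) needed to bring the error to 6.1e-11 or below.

17

Rate ρ ≈ |x_4 − x*|/|x_3 − x*| = 1.25×10⁻³/3.44×10⁻³ = 0.3634.
After j more steps, |x_{4+j} − x*| ≈ 1.25×10⁻³·ρ^j; need ρ^j ≤ 6.1e-11/1.25×10⁻³ = 4.88e-08.
j ≥ ln(4.88e-08)/ln(0.3634) = -16.8355/-1.01225 = 16.632.
So 17 more iterations are needed.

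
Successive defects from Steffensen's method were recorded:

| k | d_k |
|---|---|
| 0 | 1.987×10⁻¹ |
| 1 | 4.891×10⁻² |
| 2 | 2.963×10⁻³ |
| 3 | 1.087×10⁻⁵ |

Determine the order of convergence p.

2

Consecutive ratios: d_3/d_2 = 1.087×10⁻⁵/2.963×10⁻³ = 0.00366858, d_2/d_1 = 2.963×10⁻³/4.891×10⁻² = 0.0605807.
p ≈ ln(0.00366858)/ln(0.0605807) = -5.6080/-2.8038 ≈ 2.00.
So the convergence is quadratic (order 2).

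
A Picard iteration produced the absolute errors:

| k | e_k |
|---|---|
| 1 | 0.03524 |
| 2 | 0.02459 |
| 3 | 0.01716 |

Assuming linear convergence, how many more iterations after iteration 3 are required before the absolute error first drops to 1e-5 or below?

Rate ρ ≈ e_3/e_2 = 0.01716/0.02459 = 0.6978.
After j more steps, e_{3+j} ≈ 0.01716·ρ^j; need ρ^j ≤ 1e-5/0.01716 = 0.000582751.
j ≥ ln(0.000582751)/ln(0.6978) = -7.4478/-0.35982 = 20.699.
So 21 more iterations are needed.

21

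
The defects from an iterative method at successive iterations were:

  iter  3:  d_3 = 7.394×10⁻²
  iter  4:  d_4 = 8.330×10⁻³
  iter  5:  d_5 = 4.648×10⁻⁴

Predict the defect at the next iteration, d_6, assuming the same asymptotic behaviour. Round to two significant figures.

First estimate the order: p ≈ ln(d_5/d_4) / ln(d_4/d_3) = ln(4.648×10⁻⁴/8.330×10⁻³)/ln(8.330×10⁻³/7.394×10⁻²) = ln(0.0557983)/ln(0.112659) ≈ 1.3218.
Then d_6 ≈ d_5·(d_5/d_4)^p = 4.648×10⁻⁴·(0.0557983)^1.3218 = 4.648×10⁻⁴·0.0220437 ≈ 1.025e-05.

1.0e-5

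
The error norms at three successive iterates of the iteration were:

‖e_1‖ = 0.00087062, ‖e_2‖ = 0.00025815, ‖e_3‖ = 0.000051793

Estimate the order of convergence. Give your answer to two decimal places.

p ≈ ln(‖e_3‖/‖e_2‖) / ln(‖e_2‖/‖e_1‖)
  = ln(0.000051793/0.00025815) / ln(0.00025815/0.00087062)
  = ln(0.200631) / ln(0.296513)
  = -1.60629 / -1.21566 ≈ 1.32133

1.32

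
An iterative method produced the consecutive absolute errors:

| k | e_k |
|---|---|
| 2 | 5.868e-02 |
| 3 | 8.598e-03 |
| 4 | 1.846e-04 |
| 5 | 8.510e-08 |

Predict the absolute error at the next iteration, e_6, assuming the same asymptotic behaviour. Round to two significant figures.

First estimate the order: p ≈ ln(e_5/e_4) / ln(e_4/e_3) = ln(8.510e-08/1.846e-04)/ln(1.846e-04/8.598e-03) = ln(0.000460997)/ln(0.0214701) ≈ 2.0000.
Then e_6 ≈ e_5·(e_5/e_4)^p = 8.510e-08·(0.000460997)^2.0000 = 8.510e-08·2.12518e-07 ≈ 1.809e-14.

1.8e-14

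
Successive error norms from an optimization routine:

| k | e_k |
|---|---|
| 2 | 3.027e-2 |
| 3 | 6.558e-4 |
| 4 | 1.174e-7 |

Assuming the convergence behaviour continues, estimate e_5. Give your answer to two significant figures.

4.3e-16

First estimate the order: p ≈ ln(e_4/e_3) / ln(e_3/e_2) = ln(1.174e-7/6.558e-4)/ln(6.558e-4/3.027e-2) = ln(0.000179018)/ln(0.021665) ≈ 2.2515.
Then e_5 ≈ e_4·(e_4/e_3)^p = 1.174e-7·(0.000179018)^2.2515 = 1.174e-7·3.65929e-09 ≈ 4.296e-16.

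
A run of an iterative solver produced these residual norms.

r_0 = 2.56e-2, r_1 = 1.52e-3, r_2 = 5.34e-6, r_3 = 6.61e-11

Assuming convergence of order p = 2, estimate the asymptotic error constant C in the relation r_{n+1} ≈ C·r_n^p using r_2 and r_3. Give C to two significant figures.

C ≈ r_3 / r_2^2
  = 6.61e-11 / (5.34e-6)^2
  = 6.61e-11 / 2.85156e-11 ≈ 2.318

2.3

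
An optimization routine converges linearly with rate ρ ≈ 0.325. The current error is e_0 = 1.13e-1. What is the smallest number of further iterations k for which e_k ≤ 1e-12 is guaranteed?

After k steps, e_k ≈ 1.13e-1·0.325^k.
Need 0.325^k ≤ 1e-12/1.13e-1 = 8.84956e-12.
k ≥ ln(8.84956e-12)/ln(0.325) = -25.4507/-1.12393 = 22.644.
Smallest integer k = 23.

23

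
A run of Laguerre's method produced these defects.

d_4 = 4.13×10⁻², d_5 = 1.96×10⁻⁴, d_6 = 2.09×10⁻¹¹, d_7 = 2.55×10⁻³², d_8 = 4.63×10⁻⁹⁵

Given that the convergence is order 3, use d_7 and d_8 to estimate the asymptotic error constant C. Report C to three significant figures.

2.79

C ≈ d_8 / d_7^3
  = 4.63×10⁻⁹⁵ / (2.55×10⁻³²)^3
  = 4.63×10⁻⁹⁵ / 1.65814e-95 ≈ 2.7923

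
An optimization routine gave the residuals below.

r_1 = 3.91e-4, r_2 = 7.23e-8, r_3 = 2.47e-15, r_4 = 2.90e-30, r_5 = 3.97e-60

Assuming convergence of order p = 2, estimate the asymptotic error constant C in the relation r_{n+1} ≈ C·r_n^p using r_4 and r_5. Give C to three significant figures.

C ≈ r_5 / r_4^2
  = 3.97e-60 / (2.90e-30)^2
  = 3.97e-60 / 8.41e-60 ≈ 0.47206

0.472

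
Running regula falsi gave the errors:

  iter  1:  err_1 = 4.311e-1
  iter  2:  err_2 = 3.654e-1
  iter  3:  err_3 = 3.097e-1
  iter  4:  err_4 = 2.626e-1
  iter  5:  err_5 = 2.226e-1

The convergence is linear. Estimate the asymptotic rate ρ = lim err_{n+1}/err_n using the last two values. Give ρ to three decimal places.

ρ ≈ err_5/err_4 = 2.226e-1/2.626e-1 = 0.84768

0.848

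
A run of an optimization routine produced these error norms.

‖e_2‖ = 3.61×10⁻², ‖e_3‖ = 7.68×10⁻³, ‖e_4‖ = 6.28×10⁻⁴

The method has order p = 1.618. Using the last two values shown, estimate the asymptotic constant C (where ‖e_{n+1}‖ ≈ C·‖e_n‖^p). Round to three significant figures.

C ≈ ‖e_4‖ / ‖e_3‖^1.618
  = 6.28×10⁻⁴ / (7.68×10⁻³)^1.618
  = 6.28×10⁻⁴ / 0.000378891 ≈ 1.6575

1.66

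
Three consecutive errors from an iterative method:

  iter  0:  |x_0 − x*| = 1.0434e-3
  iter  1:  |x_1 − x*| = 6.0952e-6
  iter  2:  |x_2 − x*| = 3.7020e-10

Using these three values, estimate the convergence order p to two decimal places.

p ≈ ln(|x_2 − x*|/|x_1 − x*|) / ln(|x_1 − x*|/|x_0 − x*|)
  = ln(3.7020e-10/6.0952e-6) / ln(6.0952e-6/1.0434e-3)
  = ln(6.07363e-05) / ln(0.00584167)
  = -9.70897 / -5.14274 ≈ 1.88790

1.89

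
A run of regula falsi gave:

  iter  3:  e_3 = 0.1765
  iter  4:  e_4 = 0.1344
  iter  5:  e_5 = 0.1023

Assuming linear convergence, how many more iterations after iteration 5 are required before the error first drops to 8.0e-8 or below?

52

Rate ρ ≈ e_5/e_4 = 0.1023/0.1344 = 0.7612.
After j more steps, e_{5+j} ≈ 0.1023·ρ^j; need ρ^j ≤ 8.0e-8/0.1023 = 7.82014e-07.
j ≥ ln(7.82014e-07)/ln(0.7612) = -14.0614/-0.27286 = 51.533.
So 52 more iterations are needed.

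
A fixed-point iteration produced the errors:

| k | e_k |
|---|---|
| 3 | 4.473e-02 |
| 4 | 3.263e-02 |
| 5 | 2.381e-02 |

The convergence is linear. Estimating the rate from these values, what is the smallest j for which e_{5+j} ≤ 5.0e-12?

71

Rate ρ ≈ e_5/e_4 = 2.381e-02/3.263e-02 = 0.7297.
After j more steps, e_{5+j} ≈ 2.381e-02·ρ^j; need ρ^j ≤ 5.0e-12/2.381e-02 = 2.09996e-10.
j ≥ ln(2.09996e-10)/ln(0.7297) = -22.2839/-0.31512 = 70.716.
So 71 more iterations are needed.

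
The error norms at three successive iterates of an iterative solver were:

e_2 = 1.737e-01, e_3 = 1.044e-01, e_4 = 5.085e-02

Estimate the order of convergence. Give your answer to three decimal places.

1.413

p ≈ ln(e_4/e_3) / ln(e_3/e_2)
  = ln(5.085e-02/1.044e-01) / ln(1.044e-01/1.737e-01)
  = ln(0.487069) / ln(0.601036)
  = -0.719349 / -0.509100 ≈ 1.412982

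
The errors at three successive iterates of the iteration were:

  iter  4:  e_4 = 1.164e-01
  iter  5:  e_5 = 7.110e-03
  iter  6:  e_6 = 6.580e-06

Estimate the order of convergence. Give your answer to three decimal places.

p ≈ ln(e_6/e_5) / ln(e_5/e_4)
  = ln(6.580e-06/7.110e-03) / ln(7.110e-03/1.164e-01)
  = ln(0.000925457) / ln(0.0610825)
  = -6.985223 / -2.795530 ≈ 2.498712

2.499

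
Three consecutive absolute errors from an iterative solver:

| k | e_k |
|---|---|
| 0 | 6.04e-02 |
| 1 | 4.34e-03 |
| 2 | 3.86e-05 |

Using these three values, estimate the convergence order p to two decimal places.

p ≈ ln(e_2/e_1) / ln(e_1/e_0)
  = ln(3.86e-05/4.34e-03) / ln(4.34e-03/6.04e-02)
  = ln(0.00889401) / ln(0.0718543)
  = -4.72238 / -2.63311 ≈ 1.79346

1.79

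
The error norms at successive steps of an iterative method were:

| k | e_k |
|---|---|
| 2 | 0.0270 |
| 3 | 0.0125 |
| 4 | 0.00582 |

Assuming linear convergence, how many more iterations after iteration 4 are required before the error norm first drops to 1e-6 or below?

12

Rate ρ ≈ e_4/e_3 = 0.00582/0.0125 = 0.4656.
After j more steps, e_{4+j} ≈ 0.00582·ρ^j; need ρ^j ≤ 1e-6/0.00582 = 0.000171821.
j ≥ ln(0.000171821)/ln(0.4656) = -8.6691/-0.76443 = 11.341.
So 12 more iterations are needed.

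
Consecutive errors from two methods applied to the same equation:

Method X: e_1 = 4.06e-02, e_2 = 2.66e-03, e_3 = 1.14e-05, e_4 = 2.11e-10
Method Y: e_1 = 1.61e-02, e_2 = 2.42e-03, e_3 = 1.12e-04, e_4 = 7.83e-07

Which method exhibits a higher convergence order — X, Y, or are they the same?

X

Method X: p ≈ ln(2.11e-10/1.14e-05)/ln(1.14e-05/2.66e-03) ≈ 2.00.
Method Y: p ≈ ln(7.83e-07/1.12e-04)/ln(1.12e-04/2.42e-03) ≈ 1.62.
Method X has the higher order (≈2.0 vs ≈1.6).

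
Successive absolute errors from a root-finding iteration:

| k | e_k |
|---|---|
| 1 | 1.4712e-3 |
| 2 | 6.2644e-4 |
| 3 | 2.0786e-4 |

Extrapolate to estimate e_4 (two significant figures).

5.0e-5

First estimate the order: p ≈ ln(e_3/e_2) / ln(e_2/e_1) = ln(2.0786e-4/6.2644e-4)/ln(6.2644e-4/1.4712e-3) = ln(0.331812)/ln(0.425802) ≈ 1.2921.
Then e_4 ≈ e_3·(e_3/e_2)^p = 2.0786e-4·(0.331812)^1.2921 = 2.0786e-4·0.240406 ≈ 4.997e-05.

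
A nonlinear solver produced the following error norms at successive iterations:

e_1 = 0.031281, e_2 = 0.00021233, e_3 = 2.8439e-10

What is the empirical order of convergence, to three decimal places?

2.709

p ≈ ln(e_3/e_2) / ln(e_2/e_1)
  = ln(2.8439e-10/0.00021233) / ln(0.00021233/0.031281)
  = ln(1.33938e-06) / ln(0.00678783)
  = -13.523304 / -4.992624 ≈ 2.708657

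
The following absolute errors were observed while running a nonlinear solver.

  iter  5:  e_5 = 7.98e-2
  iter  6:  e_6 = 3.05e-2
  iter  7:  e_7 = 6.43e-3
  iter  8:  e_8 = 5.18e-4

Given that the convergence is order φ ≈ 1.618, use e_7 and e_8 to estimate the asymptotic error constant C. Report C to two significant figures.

1.8

C ≈ e_8 / e_7^1.618
  = 5.18e-4 / (6.43e-3)^1.618
  = 5.18e-4 / 0.00028424 ≈ 1.8224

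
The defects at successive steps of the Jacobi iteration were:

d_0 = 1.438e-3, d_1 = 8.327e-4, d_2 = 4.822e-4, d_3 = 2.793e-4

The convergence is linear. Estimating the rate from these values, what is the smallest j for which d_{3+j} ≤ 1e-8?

Rate ρ ≈ d_3/d_2 = 2.793e-4/4.822e-4 = 0.5792.
After j more steps, d_{3+j} ≈ 2.793e-4·ρ^j; need ρ^j ≤ 1e-8/2.793e-4 = 3.58038e-05.
j ≥ ln(3.58038e-05)/ln(0.5792) = -10.2375/-0.54611 = 18.746.
So 19 more iterations are needed.

19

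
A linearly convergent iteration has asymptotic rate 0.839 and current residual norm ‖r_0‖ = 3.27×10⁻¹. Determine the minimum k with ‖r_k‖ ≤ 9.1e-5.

After k steps, ‖r_k‖ ≈ 3.27×10⁻¹·0.839^k.
Need 0.839^k ≤ 9.1e-5/3.27×10⁻¹ = 0.000278287.
k ≥ ln(0.000278287)/ln(0.839) = -8.1869/-0.17554 = 46.638.
Smallest integer k = 47.

47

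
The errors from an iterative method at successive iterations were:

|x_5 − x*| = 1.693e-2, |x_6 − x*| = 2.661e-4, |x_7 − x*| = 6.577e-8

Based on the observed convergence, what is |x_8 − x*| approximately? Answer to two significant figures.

First estimate the order: p ≈ ln(|x_7 − x*|/|x_6 − x*|) / ln(|x_6 − x*|/|x_5 − x*|) = ln(6.577e-8/2.661e-4)/ln(2.661e-4/1.693e-2) = ln(0.000247163)/ln(0.0157177) ≈ 1.9999.
Then |x_8 − x*| ≈ |x_7 − x*|·(|x_7 − x*|/|x_6 − x*|)^p = 6.577e-8·(0.000247163)^1.9999 = 6.577e-8·6.11403e-08 ≈ 4.021e-15.

4.0e-15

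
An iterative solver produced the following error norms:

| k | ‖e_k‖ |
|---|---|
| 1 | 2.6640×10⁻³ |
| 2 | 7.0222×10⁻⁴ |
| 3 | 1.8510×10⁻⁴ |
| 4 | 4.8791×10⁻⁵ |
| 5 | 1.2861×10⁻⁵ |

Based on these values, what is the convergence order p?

1

Consecutive ratios: ‖e_5‖/‖e_4‖ = 1.2861×10⁻⁵/4.8791×10⁻⁵ = 0.263594, ‖e_4‖/‖e_3‖ = 4.8791×10⁻⁵/1.8510×10⁻⁴ = 0.263593.
p ≈ ln(0.263594)/ln(0.263593) = -1.3333/-1.3334 ≈ 1.00.
So the convergence is linear (order 1).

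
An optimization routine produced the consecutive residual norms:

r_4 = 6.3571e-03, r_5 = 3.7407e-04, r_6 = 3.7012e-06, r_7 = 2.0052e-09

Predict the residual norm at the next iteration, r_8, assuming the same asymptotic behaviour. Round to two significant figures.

First estimate the order: p ≈ ln(r_7/r_6) / ln(r_6/r_5) = ln(2.0052e-09/3.7012e-06)/ln(3.7012e-06/3.7407e-04) = ln(0.00054177)/ln(0.0098944) ≈ 1.6293.
Then r_8 ≈ r_7·(r_7/r_6)^p = 2.0052e-09·(0.00054177)^1.6293 = 2.0052e-09·4.76875e-06 ≈ 9.562e-15.

9.6e-15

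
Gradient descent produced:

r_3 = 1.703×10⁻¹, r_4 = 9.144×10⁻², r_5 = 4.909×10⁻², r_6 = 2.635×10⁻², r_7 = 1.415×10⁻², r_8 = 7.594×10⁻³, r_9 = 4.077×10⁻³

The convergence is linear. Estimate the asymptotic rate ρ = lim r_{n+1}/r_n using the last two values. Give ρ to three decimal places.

ρ ≈ r_9/r_8 = 4.077×10⁻³/7.594×10⁻³ = 0.53687

0.537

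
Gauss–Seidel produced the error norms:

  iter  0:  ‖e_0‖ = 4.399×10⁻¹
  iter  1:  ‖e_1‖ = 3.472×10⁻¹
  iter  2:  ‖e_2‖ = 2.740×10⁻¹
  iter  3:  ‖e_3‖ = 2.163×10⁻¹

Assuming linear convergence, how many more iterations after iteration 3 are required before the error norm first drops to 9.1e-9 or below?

Rate ρ ≈ ‖e_3‖/‖e_2‖ = 2.163×10⁻¹/2.740×10⁻¹ = 0.7894.
After j more steps, ‖e_{3+j}‖ ≈ 2.163×10⁻¹·ρ^j; need ρ^j ≤ 9.1e-9/2.163×10⁻¹ = 4.20712e-08.
j ≥ ln(4.20712e-08)/ln(0.7894) = -16.9839/-0.23648 = 71.820.
So 72 more iterations are needed.

72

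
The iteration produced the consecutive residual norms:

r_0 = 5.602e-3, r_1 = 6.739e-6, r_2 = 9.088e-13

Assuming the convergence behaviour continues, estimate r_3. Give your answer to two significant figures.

6.2e-29

First estimate the order: p ≈ ln(r_2/r_1) / ln(r_1/r_0) = ln(9.088e-13/6.739e-6)/ln(6.739e-6/5.602e-3) = ln(1.34857e-07)/ln(0.00120296) ≈ 2.3530.
Then r_3 ≈ r_2·(r_2/r_1)^p = 9.088e-13·(1.34857e-07)^2.3530 = 9.088e-13·6.8327e-17 ≈ 6.21e-29.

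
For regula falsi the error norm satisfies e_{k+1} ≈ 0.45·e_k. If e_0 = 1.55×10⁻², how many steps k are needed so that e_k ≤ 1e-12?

After k steps, e_k ≈ 1.55×10⁻²·0.45^k.
Need 0.45^k ≤ 1e-12/1.55×10⁻² = 6.45161e-11.
k ≥ ln(6.45161e-11)/ln(0.45) = -23.4641/-0.79851 = 29.385.
Smallest integer k = 30.

30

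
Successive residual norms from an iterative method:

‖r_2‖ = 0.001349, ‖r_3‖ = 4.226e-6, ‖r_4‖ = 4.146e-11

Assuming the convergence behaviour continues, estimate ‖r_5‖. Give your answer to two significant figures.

First estimate the order: p ≈ ln(‖r_4‖/‖r_3‖) / ln(‖r_3‖/‖r_2‖) = ln(4.146e-11/4.226e-6)/ln(4.226e-6/0.001349) = ln(9.8107e-06)/ln(0.00313269) ≈ 2.0001.
Then ‖r_5‖ ≈ ‖r_4‖·(‖r_4‖/‖r_3‖)^p = 4.146e-11·(9.8107e-06)^2.0001 = 4.146e-11·9.61389e-11 ≈ 3.986e-21.

4.0e-21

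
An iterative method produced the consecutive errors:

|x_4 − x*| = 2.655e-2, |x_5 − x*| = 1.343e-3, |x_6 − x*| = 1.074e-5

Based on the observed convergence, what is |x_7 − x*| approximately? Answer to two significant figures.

First estimate the order: p ≈ ln(|x_6 − x*|/|x_5 − x*|) / ln(|x_5 − x*|/|x_4 − x*|) = ln(1.074e-5/1.343e-3)/ln(1.343e-3/2.655e-2) = ln(0.00799702)/ln(0.0505838) ≈ 1.6181.
Then |x_7 − x*| ≈ |x_6 − x*|·(|x_6 − x*|/|x_5 − x*|)^p = 1.074e-5·(0.00799702)^1.6181 = 1.074e-5·0.000404323 ≈ 4.342e-09.

4.3e-9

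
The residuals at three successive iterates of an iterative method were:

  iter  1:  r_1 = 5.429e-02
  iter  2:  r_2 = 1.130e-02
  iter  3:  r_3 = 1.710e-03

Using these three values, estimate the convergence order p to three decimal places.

p ≈ ln(r_3/r_2) / ln(r_2/r_1)
  = ln(1.710e-03/1.130e-02) / ln(1.130e-02/5.429e-02)
  = ln(0.151327) / ln(0.208141)
  = -1.888312 / -1.569540 ≈ 1.203099

1.203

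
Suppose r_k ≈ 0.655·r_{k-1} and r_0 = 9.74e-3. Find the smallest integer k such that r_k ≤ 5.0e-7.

After k steps, r_k ≈ 9.74e-3·0.655^k.
Need 0.655^k ≤ 5.0e-7/9.74e-3 = 5.13347e-05.
k ≥ ln(5.13347e-05)/ln(0.655) = -9.8771/-0.42312 = 23.343.
Smallest integer k = 24.

24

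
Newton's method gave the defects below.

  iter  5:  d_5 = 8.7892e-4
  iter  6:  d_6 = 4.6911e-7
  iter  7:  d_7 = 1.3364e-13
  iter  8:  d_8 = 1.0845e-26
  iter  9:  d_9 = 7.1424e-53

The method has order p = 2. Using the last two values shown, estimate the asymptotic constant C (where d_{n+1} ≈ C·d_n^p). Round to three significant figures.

0.607

C ≈ d_9 / d_8^2
  = 7.1424e-53 / (1.0845e-26)^2
  = 7.1424e-53 / 1.17614e-52 ≈ 0.60727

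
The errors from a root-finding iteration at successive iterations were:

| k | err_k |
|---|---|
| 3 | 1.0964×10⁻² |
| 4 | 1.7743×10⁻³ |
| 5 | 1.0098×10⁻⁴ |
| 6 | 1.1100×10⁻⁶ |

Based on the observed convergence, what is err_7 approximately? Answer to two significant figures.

9.2e-10

First estimate the order: p ≈ ln(err_6/err_5) / ln(err_5/err_4) = ln(1.1100×10⁻⁶/1.0098×10⁻⁴)/ln(1.0098×10⁻⁴/1.7743×10⁻³) = ln(0.0109923)/ln(0.0569126) ≈ 1.5737.
Then err_7 ≈ err_6·(err_6/err_5)^p = 1.1100×10⁻⁶·(0.0109923)^1.5737 = 1.1100×10⁻⁶·0.000826535 ≈ 9.175e-10.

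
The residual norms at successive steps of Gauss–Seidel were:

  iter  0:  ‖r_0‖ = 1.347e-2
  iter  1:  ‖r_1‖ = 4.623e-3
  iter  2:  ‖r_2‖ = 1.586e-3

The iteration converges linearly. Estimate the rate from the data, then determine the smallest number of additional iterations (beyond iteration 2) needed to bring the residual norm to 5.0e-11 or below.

Rate ρ ≈ ‖r_2‖/‖r_1‖ = 1.586e-3/4.623e-3 = 0.3431.
After j more steps, ‖r_{2+j}‖ ≈ 1.586e-3·ρ^j; need ρ^j ≤ 5.0e-11/1.586e-3 = 3.15259e-08.
j ≥ ln(3.15259e-08)/ln(0.3431) = -17.2725/-1.06973 = 16.147.
So 17 more iterations are needed.

17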